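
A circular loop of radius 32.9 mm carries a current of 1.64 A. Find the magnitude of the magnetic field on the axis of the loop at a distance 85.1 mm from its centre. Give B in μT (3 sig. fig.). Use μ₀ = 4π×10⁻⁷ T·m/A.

On the axis of a circular loop, B = μ₀IR² / [2(R²+z²)^(3/2)].
R² + z² = (0.0329)² + (0.0851)² = 0.008324 m², and (R²+z²)^(3/2) = 7.60×10⁻⁴ m³.
B = (4π×10⁻⁷ × 1.64 × 0.001082) / (2 × 7.60×10⁻⁴) = 1.47×10⁻⁶ T.

B ≈ 1.47 μT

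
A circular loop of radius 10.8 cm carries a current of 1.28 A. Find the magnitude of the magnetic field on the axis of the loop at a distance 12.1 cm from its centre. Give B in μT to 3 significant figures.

B ≈ 2.20 μT

On the axis of a circular loop, B = μ₀IR² / [2(R²+z²)^(3/2)].
R² + z² = (0.108)² + (0.121)² = 0.02631 m², and (R²+z²)^(3/2) = 4.27×10⁻³ m³.
B = (4π×10⁻⁷ × 1.28 × 0.01166) / (2 × 4.27×10⁻³) = 2.20×10⁻⁶ T.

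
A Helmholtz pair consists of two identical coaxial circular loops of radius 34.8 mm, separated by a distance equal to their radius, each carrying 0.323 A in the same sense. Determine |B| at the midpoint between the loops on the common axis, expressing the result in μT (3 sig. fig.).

Each loop contributes B = μ₀IR²/[2(R²+z²)^(3/2)] on the axis, with z measured from that loop.
Loop 1 (z = 0.0174 m): B₁ = 4.17×10⁻⁶ T. Loop 2 (z = 0.0174 m): B₂ = 4.17×10⁻⁶ T.
The fields add: B = B₁ + B₂ = 8.35×10⁻⁶ T.

B ≈ 8.35 μT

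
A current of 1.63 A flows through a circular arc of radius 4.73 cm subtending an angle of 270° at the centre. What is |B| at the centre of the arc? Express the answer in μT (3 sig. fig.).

B ≈ 16.2 μT

The Biot–Savart field of a circular arc at its centre is B = μ₀Iφ/(4πR), with φ = 4.712 rad.
B = (4π×10⁻⁷ × 1.63 × 4.712) / (4π × 0.0473) = 1.62×10⁻⁵ T.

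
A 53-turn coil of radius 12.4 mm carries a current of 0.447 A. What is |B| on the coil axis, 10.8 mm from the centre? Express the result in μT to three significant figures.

For an N-turn flat coil, B = Nμ₀IR²/[2(R²+z²)^(3/2)] with R = 0.0124 m, z = 0.0108 m.
B = 53 × 9.71×10⁻⁶ T = 5.15×10⁻⁴ T.

B ≈ 515 μT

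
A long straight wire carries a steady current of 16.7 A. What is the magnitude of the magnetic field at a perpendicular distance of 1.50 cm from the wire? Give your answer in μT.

B ≈ 223 μT

For an infinitely long straight wire, B = μ₀I/(2πd).
B = (4π×10⁻⁷ × 16.7) / (2π × 0.015) = 2.23×10⁻⁴ T.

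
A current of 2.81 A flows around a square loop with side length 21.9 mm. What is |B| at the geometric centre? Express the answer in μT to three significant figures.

B ≈ 145 μT

Each side is a finite straight segment at perpendicular distance d = a/(2 tan(π/4)) = 0.01095 m from the centre, with end-angles ±π/4.
One side contributes B₁ = (μ₀I/4πd)·2 sin(π/4) = 3.63×10⁻⁵ T.
All 4 sides add in the same direction: B = 4 × 3.63×10⁻⁵ = 1.45×10⁻⁴ T.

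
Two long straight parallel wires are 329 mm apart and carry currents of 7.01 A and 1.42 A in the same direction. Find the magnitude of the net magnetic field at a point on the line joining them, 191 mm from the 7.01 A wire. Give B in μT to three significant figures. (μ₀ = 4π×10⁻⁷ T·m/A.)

B ≈ 5.28 μT

Each long wire gives B = μ₀I/(2πd). Distances are d₁ = 0.191 m and d₂ = 0.138 m.
B₁ = 7.34×10⁻⁶ T, B₂ = 2.06×10⁻⁶ T.
Between parallel currents the two contributions point in opposite directions, so they subtract. B = |B₁ − B₂| = |7.34×10⁻⁶ − 2.06×10⁻⁶| = 5.28×10⁻⁶ T.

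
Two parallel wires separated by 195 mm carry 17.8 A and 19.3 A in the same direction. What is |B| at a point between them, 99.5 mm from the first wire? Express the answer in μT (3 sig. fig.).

Each long wire gives B = μ₀I/(2πd). Distances are d₁ = 0.0995 m and d₂ = 0.0955 m.
B₁ = 3.58×10⁻⁵ T, B₂ = 4.04×10⁻⁵ T.
Between parallel currents the two contributions point in opposite directions, so they subtract. B = |B₁ − B₂| = |3.58×10⁻⁵ − 4.04×10⁻⁵| = 4.64×10⁻⁶ T.

B ≈ 4.64 μT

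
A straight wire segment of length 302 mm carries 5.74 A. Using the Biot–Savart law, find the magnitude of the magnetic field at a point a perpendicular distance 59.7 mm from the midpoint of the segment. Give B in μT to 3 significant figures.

B ≈ 17.9 μT

For a finite straight segment, B = (μ₀I/4πd)(sinθ₁ + sinθ₂), where θ₁, θ₂ are the angles from the perpendicular to each end.
The perpendicular from the point meets the wire at its midpoint, so each end is L/2 = 0.151 m away along the wire.
sinθ₁ = 0.151/√(0.151²+0.0597²) = 0.9300; sinθ₂ = 0.151/√(0.151²+0.0597²) = 0.9300.
B = (4π×10⁻⁷ × 5.74) / (4π × 0.0597) × (0.9300 + 0.9300) = 1.79×10⁻⁵ T.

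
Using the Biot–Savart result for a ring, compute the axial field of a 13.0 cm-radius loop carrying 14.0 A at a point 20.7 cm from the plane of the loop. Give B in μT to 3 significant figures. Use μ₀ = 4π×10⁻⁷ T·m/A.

B ≈ 10.2 μT

On the axis of a circular loop, B = μ₀IR² / [2(R²+z²)^(3/2)].
R² + z² = (0.13)² + (0.207)² = 0.05975 m², and (R²+z²)^(3/2) = 1.46×10⁻² m³.
B = (4π×10⁻⁷ × 14.0 × 0.0169) / (2 × 1.46×10⁻²) = 1.02×10⁻⁵ T.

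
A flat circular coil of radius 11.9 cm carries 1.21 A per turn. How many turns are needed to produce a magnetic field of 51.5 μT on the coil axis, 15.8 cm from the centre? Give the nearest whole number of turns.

N = 37

For an N-turn coil, B = Nμ₀IR²/[2(R²+z²)^(3/2)]. A single turn gives B₁ = 1.39×10⁻⁶ T with R = 0.119 m, z = 0.158 m.
N = B/B₁ = 5.15×10⁻⁵ / 1.39×10⁻⁶ = 37.02.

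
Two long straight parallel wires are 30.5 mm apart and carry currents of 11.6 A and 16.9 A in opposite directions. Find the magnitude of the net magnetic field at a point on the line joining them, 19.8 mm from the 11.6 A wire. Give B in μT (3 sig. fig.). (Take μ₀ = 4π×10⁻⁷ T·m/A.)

B ≈ 433 μT

Each long wire gives B = μ₀I/(2πd). Distances are d₁ = 0.0198 m and d₂ = 0.0107 m.
B₁ = 1.17×10⁻⁴ T, B₂ = 3.16×10⁻⁴ T.
Between antiparallel currents both contributions point the same way, so they add. B = B₁ + B₂ = 1.17×10⁻⁴ + 3.16×10⁻⁴ = 4.33×10⁻⁴ T.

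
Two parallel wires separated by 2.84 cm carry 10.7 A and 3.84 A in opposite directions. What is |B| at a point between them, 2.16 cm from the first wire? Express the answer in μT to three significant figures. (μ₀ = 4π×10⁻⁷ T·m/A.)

B ≈ 212 μT

Each long wire gives B = μ₀I/(2πd). Distances are d₁ = 0.0216 m and d₂ = 0.0068 m.
B₁ = 9.91×10⁻⁵ T, B₂ = 1.13×10⁻⁴ T.
Between antiparallel currents both contributions point the same way, so they add. B = B₁ + B₂ = 9.91×10⁻⁵ + 1.13×10⁻⁴ = 2.12×10⁻⁴ T.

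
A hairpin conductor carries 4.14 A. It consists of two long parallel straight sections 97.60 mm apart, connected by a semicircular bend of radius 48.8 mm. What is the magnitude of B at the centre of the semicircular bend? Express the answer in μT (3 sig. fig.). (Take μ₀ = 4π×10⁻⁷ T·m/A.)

B ≈ 43.6 μT

The semicircular arc contributes B_arc = μ₀I·π/(4πR) = μ₀I/(4R) = 2.67×10⁻⁵ T.
Each semi-infinite lead is at perpendicular distance R = 0.0488 m from the centre, with the perpendicular foot at its near end, so it contributes μ₀I/(4πR); both point the same way, together 1.70×10⁻⁵ T.
Arc and leads all point the same direction: B = 2.67×10⁻⁵ + 1.70×10⁻⁵ = 4.36×10⁻⁵ T.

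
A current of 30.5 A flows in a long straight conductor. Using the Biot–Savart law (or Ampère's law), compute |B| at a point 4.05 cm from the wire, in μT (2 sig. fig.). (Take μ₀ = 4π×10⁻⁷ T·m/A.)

B ≈ 150 μT

For an infinitely long straight wire, B = μ₀I/(2πd).
B = (4π×10⁻⁷ × 30.5) / (2π × 0.0405) = 1.51×10⁻⁴ T.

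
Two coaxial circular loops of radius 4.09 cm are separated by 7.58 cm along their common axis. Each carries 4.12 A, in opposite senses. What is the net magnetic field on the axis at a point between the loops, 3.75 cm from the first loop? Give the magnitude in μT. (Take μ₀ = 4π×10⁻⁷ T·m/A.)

B ≈ 0.731 μT

Each loop contributes B = μ₀IR²/[2(R²+z²)^(3/2)] on the axis, with z measured from that loop.
Loop 1 (z = 0.0375 m): B₁ = 2.53×10⁻⁵ T. Loop 2 (z = 0.0383 m): B₂ = 2.46×10⁻⁵ T.
The fields oppose: B = |B₁ − B₂| = 7.31×10⁻⁷ T.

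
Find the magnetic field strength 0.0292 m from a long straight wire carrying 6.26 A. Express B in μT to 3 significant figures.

B ≈ 42.9 μT

For an infinitely long straight wire, B = μ₀I/(2πd).
B = (4π×10⁻⁷ × 6.26) / (2π × 0.0292) = 4.29×10⁻⁵ T.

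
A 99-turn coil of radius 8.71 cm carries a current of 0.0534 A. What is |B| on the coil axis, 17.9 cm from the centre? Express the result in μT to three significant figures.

For an N-turn flat coil, B = Nμ₀IR²/[2(R²+z²)^(3/2)] with R = 0.0871 m, z = 0.179 m.
B = 99 × 3.23×10⁻⁸ T = 3.19×10⁻⁶ T.

B ≈ 3.19 μT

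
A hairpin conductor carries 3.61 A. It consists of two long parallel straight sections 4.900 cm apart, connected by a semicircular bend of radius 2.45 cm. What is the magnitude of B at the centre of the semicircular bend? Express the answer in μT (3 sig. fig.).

B ≈ 75.8 μT

The semicircular arc contributes B_arc = μ₀I·π/(4πR) = μ₀I/(4R) = 4.63×10⁻⁵ T.
Each semi-infinite lead is at perpendicular distance R = 0.0245 m from the centre, with the perpendicular foot at its near end, so it contributes μ₀I/(4πR); both point the same way, together 2.95×10⁻⁵ T.
Arc and leads all point the same direction: B = 4.63×10⁻⁵ + 2.95×10⁻⁵ = 7.58×10⁻⁵ T.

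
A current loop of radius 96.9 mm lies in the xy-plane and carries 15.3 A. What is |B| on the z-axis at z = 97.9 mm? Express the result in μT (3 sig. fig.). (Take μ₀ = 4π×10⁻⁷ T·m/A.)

On the axis of a circular loop, B = μ₀IR² / [2(R²+z²)^(3/2)].
R² + z² = (0.0969)² + (0.0979)² = 0.01897 m², and (R²+z²)^(3/2) = 2.61×10⁻³ m³.
B = (4π×10⁻⁷ × 15.3 × 0.00939) / (2 × 2.61×10⁻³) = 3.45×10⁻⁵ T.

B ≈ 34.5 μT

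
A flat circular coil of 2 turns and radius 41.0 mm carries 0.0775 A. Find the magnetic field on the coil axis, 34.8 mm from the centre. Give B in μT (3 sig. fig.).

B ≈ 1.05 μT

For an N-turn flat coil, B = Nμ₀IR²/[2(R²+z²)^(3/2)] with R = 0.041 m, z = 0.0348 m.
B = 2 × 5.26×10⁻⁷ T = 1.05×10⁻⁶ T.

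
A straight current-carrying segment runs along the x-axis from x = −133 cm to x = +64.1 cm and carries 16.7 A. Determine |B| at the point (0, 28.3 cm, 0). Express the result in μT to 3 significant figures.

B ≈ 11.2 μT

For a finite straight segment, B = (μ₀I/4πd)(sinθ₁ + sinθ₂), where θ₁, θ₂ are the angles from the perpendicular to each end.
The perpendicular distance is d = 0.283 m; the end-offsets along the wire are a = 1.33 m and b = 0.641 m.
sinθ₁ = 1.33/√(1.33²+0.283²) = 0.9781; sinθ₂ = 0.641/√(0.641²+0.283²) = 0.9148.
B = (4π×10⁻⁷ × 16.7) / (4π × 0.283) × (0.9781 + 0.9148) = 1.12×10⁻⁵ T.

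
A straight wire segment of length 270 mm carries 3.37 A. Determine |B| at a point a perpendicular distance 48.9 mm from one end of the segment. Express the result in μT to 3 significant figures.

For a finite straight segment, B = (μ₀I/4πd)(sinθ₁ + sinθ₂), where θ₁, θ₂ are the angles from the perpendicular to each end.
The perpendicular foot is at one end, so the two end-offsets along the wire are 0 and L = 0.27 m.
sinθ₁ = 0/√(0²+0.0489²) = 0.0000; sinθ₂ = 0.27/√(0.27²+0.0489²) = 0.9840.
B = (4π×10⁻⁷ × 3.37) / (4π × 0.0489) × (0.0000 + 0.9840) = 6.78×10⁻⁶ T.

B ≈ 6.78 μT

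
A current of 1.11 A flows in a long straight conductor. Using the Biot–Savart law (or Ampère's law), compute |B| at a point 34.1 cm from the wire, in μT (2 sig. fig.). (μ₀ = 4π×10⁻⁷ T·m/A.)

For an infinitely long straight wire, B = μ₀I/(2πd).
B = (4π×10⁻⁷ × 1.11) / (2π × 0.341) = 6.51×10⁻⁷ T.

B ≈ 0.65 μT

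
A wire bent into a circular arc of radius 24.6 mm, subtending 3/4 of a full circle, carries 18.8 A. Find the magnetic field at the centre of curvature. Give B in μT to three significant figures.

The Biot–Savart field of a circular arc at its centre is B = μ₀Iφ/(4πR), with φ = 4.712 rad.
B = (4π×10⁻⁷ × 18.8 × 4.712) / (4π × 0.0246) = 3.60×10⁻⁴ T.

B ≈ 360 μT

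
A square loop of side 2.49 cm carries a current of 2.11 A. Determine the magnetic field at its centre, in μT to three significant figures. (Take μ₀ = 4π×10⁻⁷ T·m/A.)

Each side is a finite straight segment at perpendicular distance d = a/(2 tan(π/4)) = 0.01245 m from the centre, with end-angles ±π/4.
One side contributes B₁ = (μ₀I/4πd)·2 sin(π/4) = 2.40×10⁻⁵ T.
All 4 sides add in the same direction: B = 4 × 2.40×10⁻⁵ = 9.59×10⁻⁵ T.

B ≈ 95.9 μT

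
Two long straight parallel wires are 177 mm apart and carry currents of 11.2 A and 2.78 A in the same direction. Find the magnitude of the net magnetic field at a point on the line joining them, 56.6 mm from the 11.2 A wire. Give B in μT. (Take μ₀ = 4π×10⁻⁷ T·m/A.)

B ≈ 35.0 μT

Each long wire gives B = μ₀I/(2πd). Distances are d₁ = 0.0566 m and d₂ = 0.1204 m.
B₁ = 3.96×10⁻⁵ T, B₂ = 4.62×10⁻⁶ T.
Between parallel currents the two contributions point in opposite directions, so they subtract. B = |B₁ − B₂| = |3.96×10⁻⁵ − 4.62×10⁻⁶| = 3.50×10⁻⁵ T.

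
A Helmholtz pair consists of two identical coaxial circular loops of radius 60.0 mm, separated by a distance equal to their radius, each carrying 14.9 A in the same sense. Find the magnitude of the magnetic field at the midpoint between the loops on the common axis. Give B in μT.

Each loop contributes B = μ₀IR²/[2(R²+z²)^(3/2)] on the axis, with z measured from that loop.
Loop 1 (z = 0.03 m): B₁ = 1.12×10⁻⁴ T. Loop 2 (z = 0.03 m): B₂ = 1.12×10⁻⁴ T.
The fields add: B = B₁ + B₂ = 2.23×10⁻⁴ T.

B ≈ 223 μT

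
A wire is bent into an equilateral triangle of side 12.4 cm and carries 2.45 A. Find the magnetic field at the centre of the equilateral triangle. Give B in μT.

Each side is a finite straight segment at perpendicular distance d = a/(2 tan(π/3)) = 0.0358 m from the centre, with end-angles ±π/3.
One side contributes B₁ = (μ₀I/4πd)·2 sin(π/3) = 1.19×10⁻⁵ T.
All 3 sides add in the same direction: B = 3 × 1.19×10⁻⁵ = 3.56×10⁻⁵ T.

B ≈ 35.6 μT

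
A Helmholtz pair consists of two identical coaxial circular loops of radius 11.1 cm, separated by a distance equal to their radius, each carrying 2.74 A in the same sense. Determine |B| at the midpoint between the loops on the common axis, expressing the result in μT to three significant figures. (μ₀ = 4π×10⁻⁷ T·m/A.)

Each loop contributes B = μ₀IR²/[2(R²+z²)^(3/2)] on the axis, with z measured from that loop.
Loop 1 (z = 0.0555 m): B₁ = 1.11×10⁻⁵ T. Loop 2 (z = 0.0555 m): B₂ = 1.11×10⁻⁵ T.
The fields add: B = B₁ + B₂ = 2.22×10⁻⁵ T.

B ≈ 22.2 μT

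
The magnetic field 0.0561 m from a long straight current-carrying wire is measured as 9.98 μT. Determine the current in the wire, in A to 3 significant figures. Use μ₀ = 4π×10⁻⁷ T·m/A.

I ≈ 2.80 A

For a long straight wire B = μ₀I/(2πd), so I = 2πdB/μ₀.
I = 2π × 0.0561 × 9.98×10⁻⁶ / (4π×10⁻⁷) = 2.80 A.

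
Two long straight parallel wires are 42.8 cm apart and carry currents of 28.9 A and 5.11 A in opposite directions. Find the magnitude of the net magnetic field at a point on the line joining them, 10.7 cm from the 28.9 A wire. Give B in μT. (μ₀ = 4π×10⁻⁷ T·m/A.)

Each long wire gives B = μ₀I/(2πd). Distances are d₁ = 0.107 m and d₂ = 0.321 m.
B₁ = 5.40×10⁻⁵ T, B₂ = 3.18×10⁻⁶ T.
Between antiparallel currents both contributions point the same way, so they add. B = B₁ + B₂ = 5.40×10⁻⁵ + 3.18×10⁻⁶ = 5.72×10⁻⁵ T.

B ≈ 57.2 μT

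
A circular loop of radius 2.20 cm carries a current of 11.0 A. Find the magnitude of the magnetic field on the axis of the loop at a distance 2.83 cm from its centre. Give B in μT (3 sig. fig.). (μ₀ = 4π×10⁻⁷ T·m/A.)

B ≈ 72.6 μT

On the axis of a circular loop, B = μ₀IR² / [2(R²+z²)^(3/2)].
R² + z² = (0.022)² + (0.0283)² = 0.001285 m², and (R²+z²)^(3/2) = 4.61×10⁻⁵ m³.
B = (4π×10⁻⁷ × 11.0 × 0.000484) / (2 × 4.61×10⁻⁵) = 7.26×10⁻⁵ T.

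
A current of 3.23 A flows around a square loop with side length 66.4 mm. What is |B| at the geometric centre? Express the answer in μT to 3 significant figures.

B ≈ 55.0 μT

Each side is a finite straight segment at perpendicular distance d = a/(2 tan(π/4)) = 0.0332 m from the centre, with end-angles ±π/4.
One side contributes B₁ = (μ₀I/4πd)·2 sin(π/4) = 1.38×10⁻⁵ T.
All 4 sides add in the same direction: B = 4 × 1.38×10⁻⁵ = 5.50×10⁻⁵ T.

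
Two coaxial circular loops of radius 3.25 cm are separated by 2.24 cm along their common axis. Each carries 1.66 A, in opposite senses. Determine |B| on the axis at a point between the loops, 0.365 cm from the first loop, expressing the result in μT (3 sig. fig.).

Each loop contributes B = μ₀IR²/[2(R²+z²)^(3/2)] on the axis, with z measured from that loop.
Loop 1 (z = 0.00365 m): B₁ = 3.15×10⁻⁵ T. Loop 2 (z = 0.01875 m): B₂ = 2.09×10⁻⁵ T.
The fields oppose: B = |B₁ − B₂| = 1.06×10⁻⁵ T.

B ≈ 10.6 μT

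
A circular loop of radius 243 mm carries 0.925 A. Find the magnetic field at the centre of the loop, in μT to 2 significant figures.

B ≈ 2.4 μT

At the centre of a circular loop the Biot–Savart law gives B = μ₀I/(2R).
B = (4π×10⁻⁷ × 0.925) / (2 × 0.243) = 2.39×10⁻⁶ T.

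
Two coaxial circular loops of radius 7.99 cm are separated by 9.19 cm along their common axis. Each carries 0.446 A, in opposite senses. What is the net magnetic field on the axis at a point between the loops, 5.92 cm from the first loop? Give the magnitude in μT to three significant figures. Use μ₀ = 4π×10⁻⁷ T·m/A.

Each loop contributes B = μ₀IR²/[2(R²+z²)^(3/2)] on the axis, with z measured from that loop.
Loop 1 (z = 0.0592 m): B₁ = 1.82×10⁻⁶ T. Loop 2 (z = 0.0327 m): B₂ = 2.78×10⁻⁶ T.
The fields oppose: B = |B₁ − B₂| = 9.61×10⁻⁷ T.

B ≈ 0.961 μT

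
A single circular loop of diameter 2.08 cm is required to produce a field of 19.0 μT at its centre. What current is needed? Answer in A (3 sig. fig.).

At the centre of a circular loop B = μ₀I/(2R), so I = 2RB/μ₀.
With R = 0.0104 m, I = 2 × 0.0104 × 1.90×10⁻⁵ / (4π×10⁻⁷) = 0.314 A.

I ≈ 0.314 A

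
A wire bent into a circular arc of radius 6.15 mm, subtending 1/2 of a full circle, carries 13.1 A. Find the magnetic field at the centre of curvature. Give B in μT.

B ≈ 669 μT

The Biot–Savart field of a circular arc at its centre is B = μ₀Iφ/(4πR), with φ = 3.142 rad.
B = (4π×10⁻⁷ × 13.1 × 3.142) / (4π × 0.00615) = 6.69×10⁻⁴ T.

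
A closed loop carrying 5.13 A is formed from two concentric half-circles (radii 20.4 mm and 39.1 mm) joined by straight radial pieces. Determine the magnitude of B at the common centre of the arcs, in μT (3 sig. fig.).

The radial connectors point toward the centre, so dl × r̂ = 0 and they contribute nothing.
Each semicircle gives μ₀I/(4R): inner arc 7.90×10⁻⁵ T, outer arc 4.12×10⁻⁵ T.
The two arcs carry current in opposite angular senses, so their fields oppose: B = |7.90×10⁻⁵ − 4.12×10⁻⁵| = 3.78×10⁻⁵ T.

B ≈ 37.8 μT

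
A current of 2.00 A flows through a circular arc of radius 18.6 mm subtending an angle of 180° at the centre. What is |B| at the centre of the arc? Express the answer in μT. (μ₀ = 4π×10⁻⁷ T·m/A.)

The Biot–Savart field of a circular arc at its centre is B = μ₀Iφ/(4πR), with φ = 3.142 rad.
B = (4π×10⁻⁷ × 2.00 × 3.142) / (4π × 0.0186) = 3.38×10⁻⁵ T.

B ≈ 33.8 μT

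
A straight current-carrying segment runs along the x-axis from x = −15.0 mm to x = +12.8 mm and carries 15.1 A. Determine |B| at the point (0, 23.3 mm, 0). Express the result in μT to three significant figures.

B ≈ 66.3 μT

For a finite straight segment, B = (μ₀I/4πd)(sinθ₁ + sinθ₂), where θ₁, θ₂ are the angles from the perpendicular to each end.
The perpendicular distance is d = 0.0233 m; the end-offsets along the wire are a = 0.015 m and b = 0.0128 m.
sinθ₁ = 0.015/√(0.015²+0.0233²) = 0.5413; sinθ₂ = 0.0128/√(0.0128²+0.0233²) = 0.4815.
B = (4π×10⁻⁷ × 15.1) / (4π × 0.0233) × (0.5413 + 0.4815) = 6.63×10⁻⁵ T.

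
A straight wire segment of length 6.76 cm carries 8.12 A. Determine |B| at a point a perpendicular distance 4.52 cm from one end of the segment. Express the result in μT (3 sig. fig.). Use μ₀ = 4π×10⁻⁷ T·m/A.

For a finite straight segment, B = (μ₀I/4πd)(sinθ₁ + sinθ₂), where θ₁, θ₂ are the angles from the perpendicular to each end.
The perpendicular foot is at one end, so the two end-offsets along the wire are 0 and L = 0.0676 m.
sinθ₁ = 0/√(0²+0.0452²) = 0.0000; sinθ₂ = 0.0676/√(0.0676²+0.0452²) = 0.8313.
B = (4π×10⁻⁷ × 8.12) / (4π × 0.0452) × (0.0000 + 0.8313) = 1.49×10⁻⁵ T.

B ≈ 14.9 μT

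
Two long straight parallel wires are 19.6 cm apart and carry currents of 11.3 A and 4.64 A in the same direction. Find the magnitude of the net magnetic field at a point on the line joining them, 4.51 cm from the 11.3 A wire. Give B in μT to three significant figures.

Each long wire gives B = μ₀I/(2πd). Distances are d₁ = 0.0451 m and d₂ = 0.1509 m.
B₁ = 5.01×10⁻⁵ T, B₂ = 6.15×10⁻⁶ T.
Between parallel currents the two contributions point in opposite directions, so they subtract. B = |B₁ − B₂| = |5.01×10⁻⁵ − 6.15×10⁻⁶| = 4.40×10⁻⁵ T.

B ≈ 44.0 μT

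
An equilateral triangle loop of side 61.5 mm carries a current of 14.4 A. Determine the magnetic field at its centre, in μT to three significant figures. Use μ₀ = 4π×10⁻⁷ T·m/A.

B ≈ 421 μT

Each side is a finite straight segment at perpendicular distance d = a/(2 tan(π/3)) = 0.01775 m from the centre, with end-angles ±π/3.
One side contributes B₁ = (μ₀I/4πd)·2 sin(π/3) = 1.40×10⁻⁴ T.
All 3 sides add in the same direction: B = 3 × 1.40×10⁻⁴ = 4.21×10⁻⁴ T.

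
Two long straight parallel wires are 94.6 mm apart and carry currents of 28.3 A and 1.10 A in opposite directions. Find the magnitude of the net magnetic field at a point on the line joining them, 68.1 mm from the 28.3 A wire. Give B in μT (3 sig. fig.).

B ≈ 91.4 μT

Each long wire gives B = μ₀I/(2πd). Distances are d₁ = 0.0681 m and d₂ = 0.0265 m.
B₁ = 8.31×10⁻⁵ T, B₂ = 8.30×10⁻⁶ T.
Between antiparallel currents both contributions point the same way, so they add. B = B₁ + B₂ = 8.31×10⁻⁵ + 8.30×10⁻⁶ = 9.14×10⁻⁵ T.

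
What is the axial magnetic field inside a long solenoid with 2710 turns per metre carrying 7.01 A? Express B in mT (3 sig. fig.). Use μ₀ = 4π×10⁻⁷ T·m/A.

Inside a long solenoid, B = μ₀nI with n = 2710 turns/m.
B = 4π×10⁻⁷ × 2710 × 7.01 = 2.39×10⁻² T.

B ≈ 23.9 mT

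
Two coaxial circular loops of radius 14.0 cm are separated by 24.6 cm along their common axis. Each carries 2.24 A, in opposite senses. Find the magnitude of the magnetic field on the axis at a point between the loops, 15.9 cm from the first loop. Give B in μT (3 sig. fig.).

B ≈ 3.26 μT

Each loop contributes B = μ₀IR²/[2(R²+z²)^(3/2)] on the axis, with z measured from that loop.
Loop 1 (z = 0.159 m): B₁ = 2.90×10⁻⁶ T. Loop 2 (z = 0.087 m): B₂ = 6.16×10⁻⁶ T.
The fields oppose: B = |B₁ − B₂| = 3.26×10⁻⁶ T.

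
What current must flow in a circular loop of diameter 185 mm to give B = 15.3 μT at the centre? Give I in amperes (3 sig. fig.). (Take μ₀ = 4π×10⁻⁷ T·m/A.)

At the centre of a circular loop B = μ₀I/(2R), so I = 2RB/μ₀.
With R = 0.0925 m, I = 2 × 0.0925 × 1.53×10⁻⁵ / (4π×10⁻⁷) = 2.25 A.

I ≈ 2.25 A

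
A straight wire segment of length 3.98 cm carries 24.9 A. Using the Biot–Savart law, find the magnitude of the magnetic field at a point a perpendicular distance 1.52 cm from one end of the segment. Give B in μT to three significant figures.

B ≈ 153 μT

For a finite straight segment, B = (μ₀I/4πd)(sinθ₁ + sinθ₂), where θ₁, θ₂ are the angles from the perpendicular to each end.
The perpendicular foot is at one end, so the two end-offsets along the wire are 0 and L = 0.0398 m.
sinθ₁ = 0/√(0²+0.0152²) = 0.0000; sinθ₂ = 0.0398/√(0.0398²+0.0152²) = 0.9342.
B = (4π×10⁻⁷ × 24.9) / (4π × 0.0152) × (0.0000 + 0.9342) = 1.53×10⁻⁴ T.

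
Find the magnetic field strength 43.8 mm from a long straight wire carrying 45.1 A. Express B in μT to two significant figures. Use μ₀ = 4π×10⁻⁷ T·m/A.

B ≈ 210 μT

For an infinitely long straight wire, B = μ₀I/(2πd).
B = (4π×10⁻⁷ × 45.1) / (2π × 0.0438) = 2.06×10⁻⁴ T.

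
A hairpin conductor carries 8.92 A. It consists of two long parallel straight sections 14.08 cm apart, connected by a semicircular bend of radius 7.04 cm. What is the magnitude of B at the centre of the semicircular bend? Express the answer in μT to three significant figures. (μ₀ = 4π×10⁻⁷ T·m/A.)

The semicircular arc contributes B_arc = μ₀I·π/(4πR) = μ₀I/(4R) = 3.98×10⁻⁵ T.
Each semi-infinite lead is at perpendicular distance R = 0.0704 m from the centre, with the perpendicular foot at its near end, so it contributes μ₀I/(4πR); both point the same way, together 2.53×10⁻⁵ T.
Arc and leads all point the same direction: B = 3.98×10⁻⁵ + 2.53×10⁻⁵ = 6.51×10⁻⁵ T.

B ≈ 65.1 μT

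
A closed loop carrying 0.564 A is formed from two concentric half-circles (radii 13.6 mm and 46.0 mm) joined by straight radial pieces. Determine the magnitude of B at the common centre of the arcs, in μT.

B ≈ 9.18 μT

The radial connectors point toward the centre, so dl × r̂ = 0 and they contribute nothing.
Each semicircle gives μ₀I/(4R): inner arc 1.30×10⁻⁵ T, outer arc 3.85×10⁻⁶ T.
The two arcs carry current in opposite angular senses, so their fields oppose: B = |1.30×10⁻⁵ − 3.85×10⁻⁶| = 9.18×10⁻⁶ T.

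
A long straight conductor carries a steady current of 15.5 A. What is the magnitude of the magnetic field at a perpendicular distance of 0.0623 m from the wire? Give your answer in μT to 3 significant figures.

For an infinitely long straight wire, B = μ₀I/(2πd).
B = (4π×10⁻⁷ × 15.5) / (2π × 0.0623) = 4.98×10⁻⁵ T.

B ≈ 49.8 μT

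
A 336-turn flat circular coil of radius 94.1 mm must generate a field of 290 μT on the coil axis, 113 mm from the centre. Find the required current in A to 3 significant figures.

For an N-turn coil, B = Nμ₀IR²/[2(R²+z²)^(3/2)] with R = 0.0941 m, z = 0.113 m, so I = 2B(R²+z²)^(3/2)/(Nμ₀R²) = 2 × 2.90×10⁻⁴ × 3.18×10⁻³ / (336 × 4π×10⁻⁷ × 0.008855) = 0.493 A.

I ≈ 0.493 A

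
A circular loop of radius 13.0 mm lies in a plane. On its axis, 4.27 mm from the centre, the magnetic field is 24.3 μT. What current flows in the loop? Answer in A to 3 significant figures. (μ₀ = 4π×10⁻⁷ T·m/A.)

On the axis of a loop, B = μ₀IR²/[2(R²+z²)^(3/2)], so I = 2B(R²+z²)^(3/2)/(μ₀R²).
R² + z² = 0.000169 + 1.823×10⁻⁵ = 0.0001872 m²; raised to 3/2 gives 2.56×10⁻⁶ m³.
I = 2 × 2.43×10⁻⁵ × 2.56×10⁻⁶ / (1.26×10⁻⁶ × 0.000169) = 0.586 A.

I ≈ 0.586 A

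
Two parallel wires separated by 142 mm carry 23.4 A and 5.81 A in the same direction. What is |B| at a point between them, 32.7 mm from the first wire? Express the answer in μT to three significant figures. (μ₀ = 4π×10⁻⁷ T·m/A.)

B ≈ 132 μT

Each long wire gives B = μ₀I/(2πd). Distances are d₁ = 0.0327 m and d₂ = 0.1093 m.
B₁ = 1.43×10⁻⁴ T, B₂ = 1.06×10⁻⁵ T.
Between parallel currents the two contributions point in opposite directions, so they subtract. B = |B₁ − B₂| = |1.43×10⁻⁴ − 1.06×10⁻⁵| = 1.32×10⁻⁴ T.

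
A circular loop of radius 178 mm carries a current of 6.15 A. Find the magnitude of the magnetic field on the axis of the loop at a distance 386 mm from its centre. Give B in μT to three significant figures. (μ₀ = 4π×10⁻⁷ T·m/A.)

B ≈ 1.59 μT

On the axis of a circular loop, B = μ₀IR² / [2(R²+z²)^(3/2)].
R² + z² = (0.178)² + (0.386)² = 0.1807 m², and (R²+z²)^(3/2) = 7.68×10⁻² m³.
B = (4π×10⁻⁷ × 6.15 × 0.03168) / (2 × 7.68×10⁻²) = 1.59×10⁻⁶ T.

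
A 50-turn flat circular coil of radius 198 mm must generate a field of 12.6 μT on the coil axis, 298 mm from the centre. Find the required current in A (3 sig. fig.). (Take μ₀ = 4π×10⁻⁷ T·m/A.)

I ≈ 0.469 A

For an N-turn coil, B = Nμ₀IR²/[2(R²+z²)^(3/2)] with R = 0.198 m, z = 0.298 m, so I = 2B(R²+z²)^(3/2)/(Nμ₀R²) = 2 × 1.26×10⁻⁵ × 4.58×10⁻² / (50 × 4π×10⁻⁷ × 0.0392) = 0.469 A.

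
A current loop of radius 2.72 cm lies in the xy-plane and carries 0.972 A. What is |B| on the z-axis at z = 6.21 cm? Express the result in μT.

B ≈ 1.45 μT

On the axis of a circular loop, B = μ₀IR² / [2(R²+z²)^(3/2)].
R² + z² = (0.0272)² + (0.0621)² = 0.004596 m², and (R²+z²)^(3/2) = 3.12×10⁻⁴ m³.
B = (4π×10⁻⁷ × 0.972 × 0.0007398) / (2 × 3.12×10⁻⁴) = 1.45×10⁻⁶ T.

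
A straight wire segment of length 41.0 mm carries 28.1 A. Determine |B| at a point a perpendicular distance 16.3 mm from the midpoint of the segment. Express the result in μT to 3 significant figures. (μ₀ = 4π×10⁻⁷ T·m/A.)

For a finite straight segment, B = (μ₀I/4πd)(sinθ₁ + sinθ₂), where θ₁, θ₂ are the angles from the perpendicular to each end.
The perpendicular from the point meets the wire at its midpoint, so each end is L/2 = 0.0205 m away along the wire.
sinθ₁ = 0.0205/√(0.0205²+0.0163²) = 0.7827; sinθ₂ = 0.0205/√(0.0205²+0.0163²) = 0.7827.
B = (4π×10⁻⁷ × 28.1) / (4π × 0.0163) × (0.7827 + 0.7827) = 2.70×10⁻⁴ T.

B ≈ 270 μT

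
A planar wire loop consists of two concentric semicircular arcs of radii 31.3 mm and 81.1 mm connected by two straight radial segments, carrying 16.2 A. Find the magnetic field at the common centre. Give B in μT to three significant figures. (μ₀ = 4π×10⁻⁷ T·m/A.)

B ≈ 99.8 μT

The radial connectors point toward the centre, so dl × r̂ = 0 and they contribute nothing.
Each semicircle gives μ₀I/(4R): inner arc 1.63×10⁻⁴ T, outer arc 6.28×10⁻⁵ T.
The two arcs carry current in opposite angular senses, so their fields oppose: B = |1.63×10⁻⁴ − 6.28×10⁻⁵| = 9.98×10⁻⁵ T.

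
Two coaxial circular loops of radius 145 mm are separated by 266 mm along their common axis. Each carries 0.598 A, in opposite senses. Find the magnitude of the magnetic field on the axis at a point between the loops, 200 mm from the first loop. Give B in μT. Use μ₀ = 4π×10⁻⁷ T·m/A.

Each loop contributes B = μ₀IR²/[2(R²+z²)^(3/2)] on the axis, with z measured from that loop.
Loop 1 (z = 0.2 m): B₁ = 5.24×10⁻⁷ T. Loop 2 (z = 0.066 m): B₂ = 1.95×10⁻⁶ T.
The fields oppose: B = |B₁ − B₂| = 1.43×10⁻⁶ T.

B ≈ 1.43 μT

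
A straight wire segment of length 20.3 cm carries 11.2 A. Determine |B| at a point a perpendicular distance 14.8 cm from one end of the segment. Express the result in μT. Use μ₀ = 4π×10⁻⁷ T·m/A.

For a finite straight segment, B = (μ₀I/4πd)(sinθ₁ + sinθ₂), where θ₁, θ₂ are the angles from the perpendicular to each end.
The perpendicular foot is at one end, so the two end-offsets along the wire are 0 and L = 0.203 m.
sinθ₁ = 0/√(0²+0.148²) = 0.0000; sinθ₂ = 0.203/√(0.203²+0.148²) = 0.8080.
B = (4π×10⁻⁷ × 11.2) / (4π × 0.148) × (0.0000 + 0.8080) = 6.11×10⁻⁶ T.

B ≈ 6.11 μT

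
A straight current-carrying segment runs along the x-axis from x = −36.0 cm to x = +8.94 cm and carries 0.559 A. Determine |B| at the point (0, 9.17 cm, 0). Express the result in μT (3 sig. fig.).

B ≈ 1.02 μT

For a finite straight segment, B = (μ₀I/4πd)(sinθ₁ + sinθ₂), where θ₁, θ₂ are the angles from the perpendicular to each end.
The perpendicular distance is d = 0.0917 m; the end-offsets along the wire are a = 0.36 m and b = 0.0894 m.
sinθ₁ = 0.36/√(0.36²+0.0917²) = 0.9691; sinθ₂ = 0.0894/√(0.0894²+0.0917²) = 0.6981.
B = (4π×10⁻⁷ × 0.559) / (4π × 0.0917) × (0.9691 + 0.6981) = 1.02×10⁻⁶ T.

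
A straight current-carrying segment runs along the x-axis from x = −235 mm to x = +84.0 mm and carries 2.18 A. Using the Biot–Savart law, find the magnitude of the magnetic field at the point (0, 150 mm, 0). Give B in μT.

B ≈ 1.94 μT

For a finite straight segment, B = (μ₀I/4πd)(sinθ₁ + sinθ₂), where θ₁, θ₂ are the angles from the perpendicular to each end.
The perpendicular distance is d = 0.15 m; the end-offsets along the wire are a = 0.235 m and b = 0.084 m.
sinθ₁ = 0.235/√(0.235²+0.15²) = 0.8429; sinθ₂ = 0.084/√(0.084²+0.15²) = 0.4886.
B = (4π×10⁻⁷ × 2.18) / (4π × 0.15) × (0.8429 + 0.4886) = 1.94×10⁻⁶ T.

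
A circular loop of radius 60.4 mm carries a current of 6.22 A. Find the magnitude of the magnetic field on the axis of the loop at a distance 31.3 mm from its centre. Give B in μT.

On the axis of a circular loop, B = μ₀IR² / [2(R²+z²)^(3/2)].
R² + z² = (0.0604)² + (0.0313)² = 0.004628 m², and (R²+z²)^(3/2) = 3.15×10⁻⁴ m³.
B = (4π×10⁻⁷ × 6.22 × 0.003648) / (2 × 3.15×10⁻⁴) = 4.53×10⁻⁵ T.

B ≈ 45.3 μT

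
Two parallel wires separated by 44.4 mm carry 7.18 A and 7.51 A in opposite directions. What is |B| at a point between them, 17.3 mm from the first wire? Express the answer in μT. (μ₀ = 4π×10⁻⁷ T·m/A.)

Each long wire gives B = μ₀I/(2πd). Distances are d₁ = 0.0173 m and d₂ = 0.0271 m.
B₁ = 8.30×10⁻⁵ T, B₂ = 5.54×10⁻⁵ T.
Between antiparallel currents both contributions point the same way, so they add. B = B₁ + B₂ = 8.30×10⁻⁵ + 5.54×10⁻⁵ = 1.38×10⁻⁴ T.

B ≈ 138 μT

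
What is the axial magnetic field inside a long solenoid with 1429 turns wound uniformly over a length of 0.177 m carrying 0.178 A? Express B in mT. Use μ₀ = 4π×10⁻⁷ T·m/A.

B ≈ 1.81 mT

Inside a long solenoid, B = μ₀nI with n = 8073 turns/m.
B = 4π×10⁻⁷ × 8073 × 0.178 = 1.81×10⁻³ T.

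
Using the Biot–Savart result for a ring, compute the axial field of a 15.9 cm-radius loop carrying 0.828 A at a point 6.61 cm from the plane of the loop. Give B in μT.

B ≈ 2.58 μT

On the axis of a circular loop, B = μ₀IR² / [2(R²+z²)^(3/2)].
R² + z² = (0.159)² + (0.0661)² = 0.02965 m², and (R²+z²)^(3/2) = 5.11×10⁻³ m³.
B = (4π×10⁻⁷ × 0.828 × 0.02528) / (2 × 5.11×10⁻³) = 2.58×10⁻⁶ T.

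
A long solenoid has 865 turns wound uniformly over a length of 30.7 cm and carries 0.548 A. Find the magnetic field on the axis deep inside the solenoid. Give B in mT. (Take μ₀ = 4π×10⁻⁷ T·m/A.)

Inside a long solenoid, B = μ₀nI with n = 2818 turns/m.
B = 4π×10⁻⁷ × 2818 × 0.548 = 1.94×10⁻³ T.

B ≈ 1.94 mT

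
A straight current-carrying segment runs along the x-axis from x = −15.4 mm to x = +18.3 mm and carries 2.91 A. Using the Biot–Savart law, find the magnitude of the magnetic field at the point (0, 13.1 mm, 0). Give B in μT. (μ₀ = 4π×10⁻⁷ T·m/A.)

For a finite straight segment, B = (μ₀I/4πd)(sinθ₁ + sinθ₂), where θ₁, θ₂ are the angles from the perpendicular to each end.
The perpendicular distance is d = 0.0131 m; the end-offsets along the wire are a = 0.0154 m and b = 0.0183 m.
sinθ₁ = 0.0154/√(0.0154²+0.0131²) = 0.7617; sinθ₂ = 0.0183/√(0.0183²+0.0131²) = 0.8131.
B = (4π×10⁻⁷ × 2.91) / (4π × 0.0131) × (0.7617 + 0.8131) = 3.50×10⁻⁵ T.

B ≈ 35.0 μT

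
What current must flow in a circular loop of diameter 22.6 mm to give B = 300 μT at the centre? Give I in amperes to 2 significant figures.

I ≈ 5.4 A

At the centre of a circular loop B = μ₀I/(2R), so I = 2RB/μ₀.
With R = 0.0113 m, I = 2 × 0.0113 × 3.00×10⁻⁴ / (4π×10⁻⁷) = 5.40 A.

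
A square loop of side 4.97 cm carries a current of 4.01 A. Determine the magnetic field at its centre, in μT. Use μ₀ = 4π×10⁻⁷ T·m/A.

Each side is a finite straight segment at perpendicular distance d = a/(2 tan(π/4)) = 0.02485 m from the centre, with end-angles ±π/4.
One side contributes B₁ = (μ₀I/4πd)·2 sin(π/4) = 2.28×10⁻⁵ T.
All 4 sides add in the same direction: B = 4 × 2.28×10⁻⁵ = 9.13×10⁻⁵ T.

B ≈ 91.3 μT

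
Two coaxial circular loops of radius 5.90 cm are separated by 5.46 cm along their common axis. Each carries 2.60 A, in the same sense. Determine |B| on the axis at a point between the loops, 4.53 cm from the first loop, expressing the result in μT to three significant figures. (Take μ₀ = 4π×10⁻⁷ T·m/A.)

Each loop contributes B = μ₀IR²/[2(R²+z²)^(3/2)] on the axis, with z measured from that loop.
Loop 1 (z = 0.0453 m): B₁ = 1.38×10⁻⁵ T. Loop 2 (z = 0.0093 m): B₂ = 2.67×10⁻⁵ T.
The fields add: B = B₁ + B₂ = 4.05×10⁻⁵ T.

B ≈ 40.5 μT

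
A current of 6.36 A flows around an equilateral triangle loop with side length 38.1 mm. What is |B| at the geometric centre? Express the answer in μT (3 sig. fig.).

B ≈ 300 μT

Each side is a finite straight segment at perpendicular distance d = a/(2 tan(π/3)) = 0.011 m from the centre, with end-angles ±π/3.
One side contributes B₁ = (μ₀I/4πd)·2 sin(π/3) = 1.00×10⁻⁴ T.
All 3 sides add in the same direction: B = 3 × 1.00×10⁻⁴ = 3.00×10⁻⁴ T.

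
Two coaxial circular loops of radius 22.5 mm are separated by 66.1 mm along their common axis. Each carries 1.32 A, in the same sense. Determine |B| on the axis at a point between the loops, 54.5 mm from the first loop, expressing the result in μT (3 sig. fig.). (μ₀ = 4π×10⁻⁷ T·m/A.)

B ≈ 27.9 μT

Each loop contributes B = μ₀IR²/[2(R²+z²)^(3/2)] on the axis, with z measured from that loop.
Loop 1 (z = 0.0545 m): B₁ = 2.05×10⁻⁶ T. Loop 2 (z = 0.0116 m): B₂ = 2.59×10⁻⁵ T.
The fields add: B = B₁ + B₂ = 2.79×10⁻⁵ T.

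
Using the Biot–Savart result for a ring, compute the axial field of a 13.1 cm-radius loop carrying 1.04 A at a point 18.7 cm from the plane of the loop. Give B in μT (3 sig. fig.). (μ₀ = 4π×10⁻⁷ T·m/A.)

On the axis of a circular loop, B = μ₀IR² / [2(R²+z²)^(3/2)].
R² + z² = (0.131)² + (0.187)² = 0.05213 m², and (R²+z²)^(3/2) = 1.19×10⁻² m³.
B = (4π×10⁻⁷ × 1.04 × 0.01716) / (2 × 1.19×10⁻²) = 9.42×10⁻⁷ T.

B ≈ 0.942 μT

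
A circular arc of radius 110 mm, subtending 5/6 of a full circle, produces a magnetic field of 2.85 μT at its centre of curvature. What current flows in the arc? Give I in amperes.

I ≈ 0.599 A

For a circular arc, B = μ₀Iφ/(4πR) with φ in radians; here φ = 5.236 rad.
So I = 4πRB/(μ₀φ) = 4π × 0.11 × 2.85×10⁻⁶ / (4π×10⁻⁷ × 5.236) = 0.599 A.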